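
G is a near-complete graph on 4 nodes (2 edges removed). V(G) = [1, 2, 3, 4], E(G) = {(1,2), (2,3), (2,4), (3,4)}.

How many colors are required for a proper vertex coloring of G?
χ(G) = 3

Clique number ω(G) = 3 (lower bound: χ ≥ ω).
The clique on [2, 3, 4] has size 3, forcing χ ≥ 3, and the coloring below uses 3 colors, so χ(G) = 3.
A valid 3-coloring: color 1: [2]; color 2: [1, 3]; color 3: [4].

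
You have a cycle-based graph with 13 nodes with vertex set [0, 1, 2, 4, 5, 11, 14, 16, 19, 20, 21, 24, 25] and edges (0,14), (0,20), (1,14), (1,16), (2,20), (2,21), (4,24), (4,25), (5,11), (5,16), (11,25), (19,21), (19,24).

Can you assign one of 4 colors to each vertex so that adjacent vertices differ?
A valid 4-coloring: color 1: [0, 1, 2, 5, 24, 25]; color 2: [4, 11, 14, 16, 19, 20]; color 3: [21].
(χ(G) = 3 ≤ 4.)

Yes, G is 4-colorable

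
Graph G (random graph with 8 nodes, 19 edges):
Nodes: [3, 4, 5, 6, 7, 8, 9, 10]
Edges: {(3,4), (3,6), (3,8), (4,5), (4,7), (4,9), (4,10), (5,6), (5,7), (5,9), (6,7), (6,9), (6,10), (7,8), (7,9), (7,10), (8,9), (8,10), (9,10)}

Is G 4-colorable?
A valid 4-coloring: color 1: [3, 7]; color 2: [9]; color 3: [5, 10]; color 4: [4, 6, 8].
(χ(G) = 4 ≤ 4.)

Yes, G is 4-colorable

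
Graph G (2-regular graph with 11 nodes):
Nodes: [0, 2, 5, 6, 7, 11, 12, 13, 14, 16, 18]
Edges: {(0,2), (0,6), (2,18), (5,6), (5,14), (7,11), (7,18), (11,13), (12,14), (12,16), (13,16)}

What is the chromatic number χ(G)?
Clique number ω(G) = 2 (lower bound: χ ≥ ω).
Odd cycle [0, 2, 18, 7, 11, 13, 16, 12, 14, 5, 6] needs 3 colors (χ ≥ 3).
The coloring below uses 3 colors, so χ(G) = 3.
A valid 3-coloring: color 1: [2, 5, 7, 12, 13]; color 2: [0, 11, 14, 16, 18]; color 3: [6].

χ(G) = 3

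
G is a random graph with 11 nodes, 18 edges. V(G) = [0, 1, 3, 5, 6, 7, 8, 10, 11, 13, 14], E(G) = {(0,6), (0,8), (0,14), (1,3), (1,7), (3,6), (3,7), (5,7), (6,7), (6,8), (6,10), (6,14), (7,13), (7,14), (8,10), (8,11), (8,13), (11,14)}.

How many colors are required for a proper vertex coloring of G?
Clique number ω(G) = 3 (lower bound: χ ≥ ω).
The clique on [1, 3, 7] has size 3, forcing χ ≥ 3, and the coloring below uses 3 colors, so χ(G) = 3.
A valid 3-coloring: color 1: [0, 7, 10, 11]; color 2: [1, 5, 6, 13]; color 3: [3, 8, 14].

χ(G) = 3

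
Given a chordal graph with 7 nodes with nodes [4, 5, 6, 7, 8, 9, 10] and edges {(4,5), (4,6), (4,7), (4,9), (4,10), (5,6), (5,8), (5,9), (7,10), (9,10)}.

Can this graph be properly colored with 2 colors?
No, G is not 2-colorable

The clique on vertices [4, 9, 10] has size 3 > 2, so it alone needs 3 colors.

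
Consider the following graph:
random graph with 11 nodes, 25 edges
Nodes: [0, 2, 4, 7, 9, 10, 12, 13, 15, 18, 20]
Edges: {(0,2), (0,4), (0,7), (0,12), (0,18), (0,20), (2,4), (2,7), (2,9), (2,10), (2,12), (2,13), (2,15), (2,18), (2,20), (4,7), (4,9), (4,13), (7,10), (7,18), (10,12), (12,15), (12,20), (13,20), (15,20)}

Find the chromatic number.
χ(G) = 4

Clique number ω(G) = 4 (lower bound: χ ≥ ω).
The clique on [0, 2, 12, 20] has size 4, forcing χ ≥ 4, and the coloring below uses 4 colors, so χ(G) = 4.
A valid 4-coloring: color 1: [2]; color 2: [0, 9, 10, 13, 15]; color 3: [7, 20]; color 4: [4, 12, 18].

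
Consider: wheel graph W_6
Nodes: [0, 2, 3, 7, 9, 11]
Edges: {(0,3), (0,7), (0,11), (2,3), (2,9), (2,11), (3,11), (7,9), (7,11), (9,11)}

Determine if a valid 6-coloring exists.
Yes, G is 6-colorable

A valid 6-coloring: color 1: [11]; color 2: [3, 9]; color 3: [0, 2]; color 4: [7].
(χ(G) = 4 ≤ 6.)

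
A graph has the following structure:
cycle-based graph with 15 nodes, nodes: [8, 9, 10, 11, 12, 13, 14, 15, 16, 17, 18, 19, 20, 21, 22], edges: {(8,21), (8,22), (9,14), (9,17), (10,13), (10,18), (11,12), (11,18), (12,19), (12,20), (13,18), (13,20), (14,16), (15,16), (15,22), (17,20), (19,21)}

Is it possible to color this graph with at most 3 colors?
Yes, G is 3-colorable

A valid 3-coloring: color 1: [8, 12, 13, 14, 15, 17]; color 2: [9, 16, 18, 19, 20, 22]; color 3: [10, 11, 21].
(χ(G) = 3 ≤ 3.)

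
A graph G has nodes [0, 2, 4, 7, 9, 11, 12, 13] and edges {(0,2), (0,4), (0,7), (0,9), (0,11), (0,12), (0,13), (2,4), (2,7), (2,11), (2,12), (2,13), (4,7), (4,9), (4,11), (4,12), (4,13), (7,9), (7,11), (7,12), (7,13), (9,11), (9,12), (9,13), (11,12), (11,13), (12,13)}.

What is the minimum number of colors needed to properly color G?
Clique number ω(G) = 7 (lower bound: χ ≥ ω).
The clique on [0, 4, 7, 9, 11, 12, 13] has size 7, forcing χ ≥ 7, and the coloring below uses 7 colors, so χ(G) = 7.
A valid 7-coloring: color 1: [4]; color 2: [11]; color 3: [12]; color 4: [13]; color 5: [0]; color 6: [7]; color 7: [2, 9].

χ(G) = 7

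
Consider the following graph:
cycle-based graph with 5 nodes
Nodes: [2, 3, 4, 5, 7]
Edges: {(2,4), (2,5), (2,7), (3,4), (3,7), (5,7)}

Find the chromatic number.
χ(G) = 3

Clique number ω(G) = 3 (lower bound: χ ≥ ω).
The clique on [2, 5, 7] has size 3, forcing χ ≥ 3, and the coloring below uses 3 colors, so χ(G) = 3.
A valid 3-coloring: color 1: [4, 7]; color 2: [2, 3]; color 3: [5].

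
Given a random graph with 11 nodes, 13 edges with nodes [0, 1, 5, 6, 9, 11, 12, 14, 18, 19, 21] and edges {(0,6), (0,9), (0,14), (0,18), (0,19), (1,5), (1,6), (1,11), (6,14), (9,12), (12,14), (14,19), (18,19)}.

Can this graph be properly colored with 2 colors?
The clique on vertices [0, 18, 19] has size 3 > 2, so it alone needs 3 colors.

No, G is not 2-colorable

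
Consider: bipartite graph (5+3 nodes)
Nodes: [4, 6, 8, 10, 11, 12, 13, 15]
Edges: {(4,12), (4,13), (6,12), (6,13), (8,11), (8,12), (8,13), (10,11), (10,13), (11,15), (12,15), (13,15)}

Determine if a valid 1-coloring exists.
Edge (8,11) forces its endpoints to differ, so 1 color is not enough.

No, G is not 1-colorable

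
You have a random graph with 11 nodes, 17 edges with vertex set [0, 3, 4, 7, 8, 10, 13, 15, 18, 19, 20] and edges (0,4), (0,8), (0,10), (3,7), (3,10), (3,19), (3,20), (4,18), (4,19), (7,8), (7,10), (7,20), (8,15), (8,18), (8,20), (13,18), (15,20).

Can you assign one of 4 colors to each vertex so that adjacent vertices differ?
Yes, G is 4-colorable

A valid 4-coloring: color 1: [3, 4, 8, 13]; color 2: [0, 7, 15, 18, 19]; color 3: [10, 20].
(χ(G) = 3 ≤ 4.)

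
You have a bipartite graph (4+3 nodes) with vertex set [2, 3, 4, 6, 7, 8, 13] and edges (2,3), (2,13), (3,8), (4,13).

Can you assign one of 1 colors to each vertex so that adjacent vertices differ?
No, G is not 1-colorable

Edge (2,3) forces its endpoints to differ, so 1 color is not enough.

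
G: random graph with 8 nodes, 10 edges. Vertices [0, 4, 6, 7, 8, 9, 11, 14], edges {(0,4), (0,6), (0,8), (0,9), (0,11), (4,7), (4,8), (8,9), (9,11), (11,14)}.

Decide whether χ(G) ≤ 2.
No, G is not 2-colorable

The clique on vertices [0, 8, 9] has size 3 > 2, so it alone needs 3 colors.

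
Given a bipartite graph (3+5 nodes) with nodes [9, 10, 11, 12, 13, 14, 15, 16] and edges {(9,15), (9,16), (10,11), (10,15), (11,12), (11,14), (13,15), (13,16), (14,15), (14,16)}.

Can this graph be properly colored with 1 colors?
No, G is not 1-colorable

Edge (9,16) forces its endpoints to differ, so 1 color is not enough.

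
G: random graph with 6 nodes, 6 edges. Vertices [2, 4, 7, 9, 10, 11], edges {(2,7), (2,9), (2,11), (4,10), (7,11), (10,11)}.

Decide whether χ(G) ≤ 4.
Yes, G is 4-colorable

A valid 4-coloring: color 1: [2, 10]; color 2: [4, 9, 11]; color 3: [7].
(χ(G) = 3 ≤ 4.)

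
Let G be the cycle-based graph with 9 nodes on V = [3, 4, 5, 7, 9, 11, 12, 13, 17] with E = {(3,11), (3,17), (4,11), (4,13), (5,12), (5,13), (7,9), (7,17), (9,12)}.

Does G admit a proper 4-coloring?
Yes, G is 4-colorable

A valid 4-coloring: color 1: [11, 12, 13, 17]; color 2: [3, 4, 5, 9]; color 3: [7].
(χ(G) = 3 ≤ 4.)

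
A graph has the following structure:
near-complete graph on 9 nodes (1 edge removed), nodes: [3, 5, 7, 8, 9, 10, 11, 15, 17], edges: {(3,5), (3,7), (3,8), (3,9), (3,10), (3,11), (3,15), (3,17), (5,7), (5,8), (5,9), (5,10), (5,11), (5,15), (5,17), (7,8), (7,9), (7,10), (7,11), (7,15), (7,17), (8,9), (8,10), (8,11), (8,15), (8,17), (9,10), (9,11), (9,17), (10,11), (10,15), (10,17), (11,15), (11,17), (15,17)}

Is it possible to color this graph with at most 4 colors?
No, G is not 4-colorable

The clique on vertices [3, 5, 7, 8, 9, 10, 11, 17] has size 8 > 4, so it alone needs 8 colors.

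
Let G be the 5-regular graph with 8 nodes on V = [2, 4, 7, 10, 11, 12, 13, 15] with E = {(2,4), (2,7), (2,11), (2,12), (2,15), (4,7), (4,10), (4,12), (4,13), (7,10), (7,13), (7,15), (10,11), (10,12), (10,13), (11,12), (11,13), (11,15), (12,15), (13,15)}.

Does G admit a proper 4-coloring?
A valid 4-coloring: color 1: [4, 15]; color 2: [12, 13]; color 3: [2, 10]; color 4: [7, 11].
(χ(G) = 4 ≤ 4.)

Yes, G is 4-colorable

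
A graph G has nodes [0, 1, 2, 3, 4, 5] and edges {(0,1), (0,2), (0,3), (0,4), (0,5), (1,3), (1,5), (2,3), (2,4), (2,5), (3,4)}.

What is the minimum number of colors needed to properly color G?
χ(G) = 4

Clique number ω(G) = 4 (lower bound: χ ≥ ω).
The clique on [0, 2, 3, 4] has size 4, forcing χ ≥ 4, and the coloring below uses 4 colors, so χ(G) = 4.
A valid 4-coloring: color 1: [0]; color 2: [3, 5]; color 3: [1, 2]; color 4: [4].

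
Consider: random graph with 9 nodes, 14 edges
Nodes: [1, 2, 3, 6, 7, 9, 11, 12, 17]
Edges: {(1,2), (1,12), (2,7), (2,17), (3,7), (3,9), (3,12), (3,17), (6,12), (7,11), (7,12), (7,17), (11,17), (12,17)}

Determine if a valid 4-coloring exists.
Yes, G is 4-colorable

A valid 4-coloring: color 1: [1, 6, 9, 17]; color 2: [7]; color 3: [2, 11, 12]; color 4: [3].
(χ(G) = 4 ≤ 4.)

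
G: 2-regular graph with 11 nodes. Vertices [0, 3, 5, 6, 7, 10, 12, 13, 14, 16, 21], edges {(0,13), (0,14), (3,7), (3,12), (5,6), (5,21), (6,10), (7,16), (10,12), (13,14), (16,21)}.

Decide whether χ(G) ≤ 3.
Yes, G is 3-colorable

A valid 3-coloring: color 1: [0, 6, 7, 12, 21]; color 2: [3, 5, 10, 14, 16]; color 3: [13].
(χ(G) = 3 ≤ 3.)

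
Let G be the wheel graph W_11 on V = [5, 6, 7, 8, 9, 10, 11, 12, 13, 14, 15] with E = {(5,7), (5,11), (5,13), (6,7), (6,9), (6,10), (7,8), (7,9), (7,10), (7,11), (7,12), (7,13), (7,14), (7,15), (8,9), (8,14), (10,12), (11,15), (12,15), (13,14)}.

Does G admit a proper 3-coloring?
Yes, G is 3-colorable

A valid 3-coloring: color 1: [7]; color 2: [5, 9, 10, 14, 15]; color 3: [6, 8, 11, 12, 13].
(χ(G) = 3 ≤ 3.)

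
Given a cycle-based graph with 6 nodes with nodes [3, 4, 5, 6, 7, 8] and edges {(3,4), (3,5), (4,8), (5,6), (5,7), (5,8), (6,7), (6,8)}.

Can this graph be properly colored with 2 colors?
No, G is not 2-colorable

The clique on vertices [5, 6, 8] has size 3 > 2, so it alone needs 3 colors.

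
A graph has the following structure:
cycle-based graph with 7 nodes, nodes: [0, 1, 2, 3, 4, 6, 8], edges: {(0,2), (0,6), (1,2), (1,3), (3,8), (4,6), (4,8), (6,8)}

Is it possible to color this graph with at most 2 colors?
No, G is not 2-colorable

The clique on vertices [4, 6, 8] has size 3 > 2, so it alone needs 3 colors.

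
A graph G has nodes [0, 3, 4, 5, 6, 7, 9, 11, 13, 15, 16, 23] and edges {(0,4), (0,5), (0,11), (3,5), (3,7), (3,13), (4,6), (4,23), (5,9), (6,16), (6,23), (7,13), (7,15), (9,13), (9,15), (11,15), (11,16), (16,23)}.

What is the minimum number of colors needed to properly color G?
Clique number ω(G) = 3 (lower bound: χ ≥ ω).
The clique on [3, 7, 13] has size 3, forcing χ ≥ 3, and the coloring below uses 3 colors, so χ(G) = 3.
A valid 3-coloring: color 1: [0, 3, 6, 9]; color 2: [4, 5, 13, 15, 16]; color 3: [7, 11, 23].

χ(G) = 3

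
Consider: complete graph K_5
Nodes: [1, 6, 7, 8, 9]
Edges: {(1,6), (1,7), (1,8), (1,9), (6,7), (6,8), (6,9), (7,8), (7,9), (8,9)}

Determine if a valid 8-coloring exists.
A valid 8-coloring: color 1: [7]; color 2: [6]; color 3: [9]; color 4: [1]; color 5: [8].
(χ(G) = 5 ≤ 8.)

Yes, G is 8-colorable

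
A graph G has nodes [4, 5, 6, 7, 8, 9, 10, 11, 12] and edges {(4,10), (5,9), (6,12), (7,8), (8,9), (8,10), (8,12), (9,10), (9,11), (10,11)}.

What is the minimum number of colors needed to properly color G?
Clique number ω(G) = 3 (lower bound: χ ≥ ω).
The clique on [8, 9, 10] has size 3, forcing χ ≥ 3, and the coloring below uses 3 colors, so χ(G) = 3.
A valid 3-coloring: color 1: [4, 5, 6, 8, 11]; color 2: [7, 9, 12]; color 3: [10].

χ(G) = 3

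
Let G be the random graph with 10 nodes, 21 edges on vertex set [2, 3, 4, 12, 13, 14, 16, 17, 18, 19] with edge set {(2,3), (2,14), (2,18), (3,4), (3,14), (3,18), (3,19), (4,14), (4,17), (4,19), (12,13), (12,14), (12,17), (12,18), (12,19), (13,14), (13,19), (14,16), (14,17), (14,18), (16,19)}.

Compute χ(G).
Clique number ω(G) = 4 (lower bound: χ ≥ ω).
The clique on [2, 3, 14, 18] has size 4, forcing χ ≥ 4, and the coloring below uses 4 colors, so χ(G) = 4.
A valid 4-coloring: color 1: [14, 19]; color 2: [3, 12, 16]; color 3: [4, 13, 18]; color 4: [2, 17].

χ(G) = 4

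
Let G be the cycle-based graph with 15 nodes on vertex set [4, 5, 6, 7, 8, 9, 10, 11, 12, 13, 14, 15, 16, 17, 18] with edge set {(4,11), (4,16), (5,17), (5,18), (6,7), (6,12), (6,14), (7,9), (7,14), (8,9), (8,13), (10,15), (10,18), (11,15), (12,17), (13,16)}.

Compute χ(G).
Clique number ω(G) = 3 (lower bound: χ ≥ ω).
The clique on [6, 7, 14] has size 3, forcing χ ≥ 3, and the coloring below uses 3 colors, so χ(G) = 3.
A valid 3-coloring: color 1: [5, 7, 8, 10, 11, 12, 16]; color 2: [4, 6, 9, 13, 15, 17, 18]; color 3: [14].

χ(G) = 3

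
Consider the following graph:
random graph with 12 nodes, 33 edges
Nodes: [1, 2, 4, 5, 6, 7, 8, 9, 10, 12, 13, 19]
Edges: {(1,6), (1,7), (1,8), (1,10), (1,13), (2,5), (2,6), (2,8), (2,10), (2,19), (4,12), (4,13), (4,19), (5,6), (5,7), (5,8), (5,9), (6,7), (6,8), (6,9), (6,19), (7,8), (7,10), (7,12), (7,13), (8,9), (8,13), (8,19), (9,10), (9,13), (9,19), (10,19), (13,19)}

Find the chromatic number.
χ(G) = 4

Clique number ω(G) = 4 (lower bound: χ ≥ ω).
The clique on [1, 7, 8, 13] has size 4, forcing χ ≥ 4, and the coloring below uses 4 colors, so χ(G) = 4.
A valid 4-coloring: color 1: [4, 8, 10]; color 2: [6, 12, 13]; color 3: [1, 5, 19]; color 4: [2, 7, 9].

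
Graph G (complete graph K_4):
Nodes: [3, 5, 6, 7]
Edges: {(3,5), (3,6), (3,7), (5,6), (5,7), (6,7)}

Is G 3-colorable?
No, G is not 3-colorable

The clique on vertices [3, 5, 6, 7] has size 4 > 3, so it alone needs 4 colors.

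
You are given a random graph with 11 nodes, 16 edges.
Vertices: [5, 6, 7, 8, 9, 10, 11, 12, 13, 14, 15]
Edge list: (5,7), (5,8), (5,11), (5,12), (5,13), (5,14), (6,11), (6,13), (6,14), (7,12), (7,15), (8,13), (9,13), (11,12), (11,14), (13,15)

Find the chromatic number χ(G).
χ(G) = 3

Clique number ω(G) = 3 (lower bound: χ ≥ ω).
The clique on [5, 8, 13] has size 3, forcing χ ≥ 3, and the coloring below uses 3 colors, so χ(G) = 3.
A valid 3-coloring: color 1: [5, 6, 9, 10, 15]; color 2: [7, 11, 13]; color 3: [8, 12, 14].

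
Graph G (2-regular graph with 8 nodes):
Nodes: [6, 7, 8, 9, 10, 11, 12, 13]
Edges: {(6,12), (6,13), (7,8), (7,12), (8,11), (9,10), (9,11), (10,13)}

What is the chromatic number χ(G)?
χ(G) = 2

Clique number ω(G) = 2 (lower bound: χ ≥ ω).
The graph is bipartite (no odd cycle), so 2 colors suffice: χ(G) = 2.
A valid 2-coloring: color 1: [8, 9, 12, 13]; color 2: [6, 7, 10, 11].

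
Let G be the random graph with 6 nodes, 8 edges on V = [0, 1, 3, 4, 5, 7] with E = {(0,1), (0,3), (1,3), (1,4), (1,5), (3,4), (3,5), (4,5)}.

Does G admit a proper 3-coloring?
No, G is not 3-colorable

The clique on vertices [1, 3, 4, 5] has size 4 > 3, so it alone needs 4 colors.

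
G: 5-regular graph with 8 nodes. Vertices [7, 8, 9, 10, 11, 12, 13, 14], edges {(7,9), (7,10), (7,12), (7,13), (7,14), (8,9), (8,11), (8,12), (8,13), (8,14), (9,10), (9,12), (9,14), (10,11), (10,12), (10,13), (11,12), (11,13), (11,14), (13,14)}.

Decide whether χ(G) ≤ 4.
A valid 4-coloring: color 1: [12, 14]; color 2: [7, 11]; color 3: [9, 13]; color 4: [8, 10].
(χ(G) = 4 ≤ 4.)

Yes, G is 4-colorable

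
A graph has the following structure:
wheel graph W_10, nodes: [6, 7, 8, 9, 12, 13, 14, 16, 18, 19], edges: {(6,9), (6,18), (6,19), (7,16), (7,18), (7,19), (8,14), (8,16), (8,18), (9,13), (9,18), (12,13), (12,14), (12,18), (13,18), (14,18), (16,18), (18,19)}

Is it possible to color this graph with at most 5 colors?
A valid 5-coloring: color 1: [18]; color 2: [9, 12, 16, 19]; color 3: [6, 7, 13, 14]; color 4: [8].
(χ(G) = 4 ≤ 5.)

Yes, G is 5-colorable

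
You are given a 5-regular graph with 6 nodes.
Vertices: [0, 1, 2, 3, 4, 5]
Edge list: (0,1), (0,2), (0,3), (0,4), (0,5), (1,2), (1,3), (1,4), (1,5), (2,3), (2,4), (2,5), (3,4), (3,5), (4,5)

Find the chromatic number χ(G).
Clique number ω(G) = 6 (lower bound: χ ≥ ω).
The clique on [0, 1, 2, 3, 4, 5] has size 6, forcing χ ≥ 6, and the coloring below uses 6 colors, so χ(G) = 6.
A valid 6-coloring: color 1: [1]; color 2: [3]; color 3: [0]; color 4: [4]; color 5: [5]; color 6: [2].

χ(G) = 6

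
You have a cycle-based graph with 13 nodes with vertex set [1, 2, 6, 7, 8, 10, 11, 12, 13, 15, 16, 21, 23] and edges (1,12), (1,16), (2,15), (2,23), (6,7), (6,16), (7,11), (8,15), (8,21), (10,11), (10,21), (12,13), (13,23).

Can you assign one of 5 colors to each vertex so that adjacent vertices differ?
A valid 5-coloring: color 1: [6, 11, 12, 15, 21, 23]; color 2: [2, 7, 8, 10, 13, 16]; color 3: [1].
(χ(G) = 3 ≤ 5.)

Yes, G is 5-colorable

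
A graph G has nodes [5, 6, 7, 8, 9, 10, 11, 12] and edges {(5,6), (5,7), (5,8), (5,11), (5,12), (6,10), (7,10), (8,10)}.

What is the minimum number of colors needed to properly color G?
χ(G) = 2

Clique number ω(G) = 2 (lower bound: χ ≥ ω).
The graph is bipartite (no odd cycle), so 2 colors suffice: χ(G) = 2.
A valid 2-coloring: color 1: [5, 9, 10]; color 2: [6, 7, 8, 11, 12].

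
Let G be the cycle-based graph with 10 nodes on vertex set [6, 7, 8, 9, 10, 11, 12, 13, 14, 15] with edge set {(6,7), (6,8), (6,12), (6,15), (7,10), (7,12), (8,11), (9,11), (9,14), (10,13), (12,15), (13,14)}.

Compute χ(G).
Clique number ω(G) = 3 (lower bound: χ ≥ ω).
The clique on [6, 12, 15] has size 3, forcing χ ≥ 3, and the coloring below uses 3 colors, so χ(G) = 3.
A valid 3-coloring: color 1: [6, 10, 11, 14]; color 2: [8, 9, 12, 13]; color 3: [7, 15].

χ(G) = 3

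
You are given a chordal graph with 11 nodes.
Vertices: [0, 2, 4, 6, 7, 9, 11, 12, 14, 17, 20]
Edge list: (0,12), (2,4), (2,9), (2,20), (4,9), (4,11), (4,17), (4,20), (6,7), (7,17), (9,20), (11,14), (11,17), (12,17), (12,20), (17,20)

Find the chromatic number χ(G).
χ(G) = 4

Clique number ω(G) = 4 (lower bound: χ ≥ ω).
The clique on [2, 4, 9, 20] has size 4, forcing χ ≥ 4, and the coloring below uses 4 colors, so χ(G) = 4.
A valid 4-coloring: color 1: [4, 7, 12, 14]; color 2: [0, 6, 9, 17]; color 3: [11, 20]; color 4: [2].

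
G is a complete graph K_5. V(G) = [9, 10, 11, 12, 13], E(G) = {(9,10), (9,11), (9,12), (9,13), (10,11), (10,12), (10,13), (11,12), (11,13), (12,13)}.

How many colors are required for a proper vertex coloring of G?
χ(G) = 5

Clique number ω(G) = 5 (lower bound: χ ≥ ω).
The clique on [9, 10, 11, 12, 13] has size 5, forcing χ ≥ 5, and the coloring below uses 5 colors, so χ(G) = 5.
A valid 5-coloring: color 1: [10]; color 2: [11]; color 3: [12]; color 4: [13]; color 5: [9].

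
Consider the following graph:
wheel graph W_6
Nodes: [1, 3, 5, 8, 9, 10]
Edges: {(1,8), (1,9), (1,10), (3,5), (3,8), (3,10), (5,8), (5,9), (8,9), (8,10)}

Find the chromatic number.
Clique number ω(G) = 3 (lower bound: χ ≥ ω).
Odd cycle [10, 3, 5, 9, 1] needs 3 colors (χ ≥ 3).
Vertex 8 is adjacent to every vertex of [1, 3, 5, 9, 10], which already need 3 colors among themselves, so 8 needs a new color (χ ≥ 4).
The coloring below uses 4 colors, so χ(G) = 4.
A valid 4-coloring: color 1: [8]; color 2: [9, 10]; color 3: [1, 3]; color 4: [5].

χ(G) = 4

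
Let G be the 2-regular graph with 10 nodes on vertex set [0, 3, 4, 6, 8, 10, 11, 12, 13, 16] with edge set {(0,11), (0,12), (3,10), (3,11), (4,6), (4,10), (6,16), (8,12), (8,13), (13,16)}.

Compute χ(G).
χ(G) = 2

Clique number ω(G) = 2 (lower bound: χ ≥ ω).
The graph is bipartite (no odd cycle), so 2 colors suffice: χ(G) = 2.
A valid 2-coloring: color 1: [0, 3, 4, 8, 16]; color 2: [6, 10, 11, 12, 13].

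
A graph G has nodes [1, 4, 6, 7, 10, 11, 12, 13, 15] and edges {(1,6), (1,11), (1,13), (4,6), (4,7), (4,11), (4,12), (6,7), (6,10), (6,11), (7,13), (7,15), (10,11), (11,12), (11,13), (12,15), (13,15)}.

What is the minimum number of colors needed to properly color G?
Clique number ω(G) = 3 (lower bound: χ ≥ ω).
The clique on [4, 11, 12] has size 3, forcing χ ≥ 3, and the coloring below uses 3 colors, so χ(G) = 3.
A valid 3-coloring: color 1: [7, 11]; color 2: [6, 12, 13]; color 3: [1, 4, 10, 15].

χ(G) = 3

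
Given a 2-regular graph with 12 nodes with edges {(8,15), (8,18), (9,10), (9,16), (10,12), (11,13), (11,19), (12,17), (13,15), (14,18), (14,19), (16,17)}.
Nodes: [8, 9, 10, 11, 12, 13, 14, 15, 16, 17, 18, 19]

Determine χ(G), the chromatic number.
χ(G) = 3

Clique number ω(G) = 2 (lower bound: χ ≥ ω).
Odd cycle [16, 17, 12, 10, 9] needs 3 colors (χ ≥ 3).
The coloring below uses 3 colors, so χ(G) = 3.
A valid 3-coloring: color 1: [10, 11, 15, 17, 18]; color 2: [8, 12, 13, 16, 19]; color 3: [9, 14].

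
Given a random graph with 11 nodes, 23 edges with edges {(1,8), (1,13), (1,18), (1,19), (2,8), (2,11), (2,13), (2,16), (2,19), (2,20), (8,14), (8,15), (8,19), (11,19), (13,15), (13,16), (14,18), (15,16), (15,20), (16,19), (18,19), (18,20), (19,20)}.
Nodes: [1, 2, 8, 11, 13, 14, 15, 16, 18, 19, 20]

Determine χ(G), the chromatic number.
Clique number ω(G) = 3 (lower bound: χ ≥ ω).
Odd cycle [1, 18, 20, 2, 8] needs 3 colors (χ ≥ 3).
Vertex 19 is adjacent to every vertex of [1, 2, 8, 18, 20], which already need 3 colors among themselves, so 19 needs a new color (χ ≥ 4).
The coloring below uses 4 colors, so χ(G) = 4.
A valid 4-coloring: color 1: [13, 14, 19]; color 2: [1, 2, 15]; color 3: [8, 11, 16, 20]; color 4: [18].

χ(G) = 4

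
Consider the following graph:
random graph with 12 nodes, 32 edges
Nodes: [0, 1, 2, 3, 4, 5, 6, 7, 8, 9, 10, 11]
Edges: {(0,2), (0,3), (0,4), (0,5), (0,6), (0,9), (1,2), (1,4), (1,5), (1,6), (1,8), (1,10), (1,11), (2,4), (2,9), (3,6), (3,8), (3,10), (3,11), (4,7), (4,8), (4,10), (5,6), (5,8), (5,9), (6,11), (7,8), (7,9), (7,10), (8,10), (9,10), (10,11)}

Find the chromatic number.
Clique number ω(G) = 4 (lower bound: χ ≥ ω).
The clique on [1, 4, 8, 10] has size 4, forcing χ ≥ 4, and the coloring below uses 4 colors, so χ(G) = 4.
A valid 4-coloring: color 1: [2, 5, 10]; color 2: [1, 3, 7]; color 3: [0, 8, 11]; color 4: [4, 6, 9].

χ(G) = 4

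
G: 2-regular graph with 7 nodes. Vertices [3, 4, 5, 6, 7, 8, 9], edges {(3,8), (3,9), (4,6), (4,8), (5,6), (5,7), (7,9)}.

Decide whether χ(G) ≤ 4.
Yes, G is 4-colorable

A valid 4-coloring: color 1: [3, 6, 7]; color 2: [5, 8, 9]; color 3: [4].
(χ(G) = 3 ≤ 4.)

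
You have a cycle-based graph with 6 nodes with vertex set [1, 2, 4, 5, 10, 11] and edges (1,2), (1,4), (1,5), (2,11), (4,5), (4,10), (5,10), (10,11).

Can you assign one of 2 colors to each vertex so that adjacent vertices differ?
No, G is not 2-colorable

The clique on vertices [1, 4, 5] has size 3 > 2, so it alone needs 3 colors.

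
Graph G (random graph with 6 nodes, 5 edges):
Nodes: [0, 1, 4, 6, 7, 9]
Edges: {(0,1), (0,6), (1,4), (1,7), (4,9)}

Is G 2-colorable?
A valid 2-coloring: color 1: [1, 6, 9]; color 2: [0, 4, 7].
(χ(G) = 2 ≤ 2.)

Yes, G is 2-colorable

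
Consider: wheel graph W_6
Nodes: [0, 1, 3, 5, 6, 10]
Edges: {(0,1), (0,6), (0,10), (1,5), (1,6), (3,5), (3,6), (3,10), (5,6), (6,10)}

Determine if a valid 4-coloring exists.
A valid 4-coloring: color 1: [6]; color 2: [1, 10]; color 3: [0, 5]; color 4: [3].
(χ(G) = 4 ≤ 4.)

Yes, G is 4-colorable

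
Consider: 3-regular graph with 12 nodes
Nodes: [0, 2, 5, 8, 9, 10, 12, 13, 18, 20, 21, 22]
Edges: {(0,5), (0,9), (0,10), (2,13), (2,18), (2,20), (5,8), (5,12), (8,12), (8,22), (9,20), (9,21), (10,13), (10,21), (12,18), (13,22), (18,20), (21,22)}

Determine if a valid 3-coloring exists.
A valid 3-coloring: color 1: [0, 12, 13, 20, 21]; color 2: [2, 5, 9, 10, 22]; color 3: [8, 18].
(χ(G) = 3 ≤ 3.)

Yes, G is 3-colorable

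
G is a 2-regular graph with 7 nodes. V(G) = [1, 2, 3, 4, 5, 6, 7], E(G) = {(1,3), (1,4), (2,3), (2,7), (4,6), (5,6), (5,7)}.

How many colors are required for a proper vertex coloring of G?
χ(G) = 3

Clique number ω(G) = 2 (lower bound: χ ≥ ω).
Odd cycle [1, 4, 6, 5, 7, 2, 3] needs 3 colors (χ ≥ 3).
The coloring below uses 3 colors, so χ(G) = 3.
A valid 3-coloring: color 1: [2, 4, 5]; color 2: [1, 6, 7]; color 3: [3].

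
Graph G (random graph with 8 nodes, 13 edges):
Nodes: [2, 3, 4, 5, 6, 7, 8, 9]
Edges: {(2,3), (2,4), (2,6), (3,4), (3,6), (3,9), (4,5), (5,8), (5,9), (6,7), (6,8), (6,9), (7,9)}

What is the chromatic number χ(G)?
χ(G) = 3

Clique number ω(G) = 3 (lower bound: χ ≥ ω).
The clique on [2, 3, 4] has size 3, forcing χ ≥ 3, and the coloring below uses 3 colors, so χ(G) = 3.
A valid 3-coloring: color 1: [4, 6]; color 2: [2, 8, 9]; color 3: [3, 5, 7].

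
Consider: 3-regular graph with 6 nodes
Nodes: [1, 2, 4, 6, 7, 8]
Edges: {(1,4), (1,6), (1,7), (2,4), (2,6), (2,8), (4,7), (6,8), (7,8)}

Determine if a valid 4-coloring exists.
Yes, G is 4-colorable

A valid 4-coloring: color 1: [1, 8]; color 2: [4, 6]; color 3: [2, 7].
(χ(G) = 3 ≤ 4.)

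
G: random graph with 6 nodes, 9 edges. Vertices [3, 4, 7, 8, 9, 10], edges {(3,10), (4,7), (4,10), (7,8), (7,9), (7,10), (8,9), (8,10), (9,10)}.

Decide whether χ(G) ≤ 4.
Yes, G is 4-colorable

A valid 4-coloring: color 1: [10]; color 2: [3, 7]; color 3: [4, 9]; color 4: [8].
(χ(G) = 4 ≤ 4.)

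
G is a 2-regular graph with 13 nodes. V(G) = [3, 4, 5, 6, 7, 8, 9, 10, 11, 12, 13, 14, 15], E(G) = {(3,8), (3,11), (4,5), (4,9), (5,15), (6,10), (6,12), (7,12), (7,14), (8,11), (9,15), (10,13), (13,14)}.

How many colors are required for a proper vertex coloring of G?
Clique number ω(G) = 3 (lower bound: χ ≥ ω).
The clique on [3, 8, 11] has size 3, forcing χ ≥ 3, and the coloring below uses 3 colors, so χ(G) = 3.
A valid 3-coloring: color 1: [5, 6, 7, 8, 9, 13]; color 2: [3, 4, 10, 12, 14, 15]; color 3: [11].

χ(G) = 3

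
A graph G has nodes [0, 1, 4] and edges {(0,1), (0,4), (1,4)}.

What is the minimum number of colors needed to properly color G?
χ(G) = 3

Clique number ω(G) = 3 (lower bound: χ ≥ ω).
The clique on [0, 1, 4] has size 3, forcing χ ≥ 3, and the coloring below uses 3 colors, so χ(G) = 3.
A valid 3-coloring: color 1: [4]; color 2: [0]; color 3: [1].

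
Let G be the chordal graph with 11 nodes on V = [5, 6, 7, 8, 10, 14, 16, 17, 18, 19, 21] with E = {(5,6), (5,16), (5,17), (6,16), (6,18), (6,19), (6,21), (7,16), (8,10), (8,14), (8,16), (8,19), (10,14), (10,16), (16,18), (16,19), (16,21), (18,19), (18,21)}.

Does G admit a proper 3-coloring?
The clique on vertices [6, 16, 18, 19] has size 4 > 3, so it alone needs 4 colors.

No, G is not 3-colorable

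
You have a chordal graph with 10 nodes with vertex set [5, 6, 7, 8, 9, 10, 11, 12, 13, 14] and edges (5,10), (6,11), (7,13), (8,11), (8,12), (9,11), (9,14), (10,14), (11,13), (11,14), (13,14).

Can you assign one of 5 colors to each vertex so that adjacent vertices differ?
Yes, G is 5-colorable

A valid 5-coloring: color 1: [7, 10, 11, 12]; color 2: [5, 6, 8, 14]; color 3: [9, 13].
(χ(G) = 3 ≤ 5.)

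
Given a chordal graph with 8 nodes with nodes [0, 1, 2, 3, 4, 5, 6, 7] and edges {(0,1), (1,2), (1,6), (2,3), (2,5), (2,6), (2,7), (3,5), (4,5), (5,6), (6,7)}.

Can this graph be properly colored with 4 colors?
Yes, G is 4-colorable

A valid 4-coloring: color 1: [0, 2, 4]; color 2: [3, 6]; color 3: [1, 5, 7].
(χ(G) = 3 ≤ 4.)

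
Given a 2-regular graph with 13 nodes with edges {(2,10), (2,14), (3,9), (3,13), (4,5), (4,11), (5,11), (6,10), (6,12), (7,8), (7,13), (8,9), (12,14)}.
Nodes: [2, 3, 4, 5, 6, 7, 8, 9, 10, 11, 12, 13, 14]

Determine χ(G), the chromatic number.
Clique number ω(G) = 3 (lower bound: χ ≥ ω).
The clique on [4, 5, 11] has size 3, forcing χ ≥ 3, and the coloring below uses 3 colors, so χ(G) = 3.
A valid 3-coloring: color 1: [3, 5, 7, 10, 14]; color 2: [2, 4, 6, 8, 13]; color 3: [9, 11, 12].

χ(G) = 3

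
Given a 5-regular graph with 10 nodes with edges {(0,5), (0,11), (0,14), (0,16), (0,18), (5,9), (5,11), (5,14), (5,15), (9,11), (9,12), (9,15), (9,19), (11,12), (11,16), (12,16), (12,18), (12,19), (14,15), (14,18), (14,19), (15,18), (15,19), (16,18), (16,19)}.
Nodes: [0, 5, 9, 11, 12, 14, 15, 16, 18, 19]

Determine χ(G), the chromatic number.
Clique number ω(G) = 3 (lower bound: χ ≥ ω).
Odd cycle [14, 18, 16, 11, 5] needs 3 colors (χ ≥ 3).
Vertex 0 is adjacent to every vertex of [5, 11, 14, 16, 18], which already need 3 colors among themselves, so 0 needs a new color (χ ≥ 4).
The coloring below uses 4 colors, so χ(G) = 4.
A valid 4-coloring: color 1: [0, 12, 15]; color 2: [11, 14]; color 3: [9, 16]; color 4: [5, 18, 19].

χ(G) = 4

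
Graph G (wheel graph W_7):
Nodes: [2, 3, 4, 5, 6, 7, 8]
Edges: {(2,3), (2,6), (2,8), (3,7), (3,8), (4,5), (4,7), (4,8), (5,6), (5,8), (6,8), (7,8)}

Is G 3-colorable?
Yes, G is 3-colorable

A valid 3-coloring: color 1: [8]; color 2: [3, 4, 6]; color 3: [2, 5, 7].
(χ(G) = 3 ≤ 3.)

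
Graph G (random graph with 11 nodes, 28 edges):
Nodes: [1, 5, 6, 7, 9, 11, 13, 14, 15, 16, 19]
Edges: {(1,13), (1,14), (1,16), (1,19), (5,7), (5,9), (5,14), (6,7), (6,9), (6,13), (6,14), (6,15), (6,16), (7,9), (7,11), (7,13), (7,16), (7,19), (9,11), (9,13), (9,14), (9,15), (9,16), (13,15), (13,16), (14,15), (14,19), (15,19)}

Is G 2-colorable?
No, G is not 2-colorable

The clique on vertices [6, 7, 9, 13, 16] has size 5 > 2, so it alone needs 5 colors.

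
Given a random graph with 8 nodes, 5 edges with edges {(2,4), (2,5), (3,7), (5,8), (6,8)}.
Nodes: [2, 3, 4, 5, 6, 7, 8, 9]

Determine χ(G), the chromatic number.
χ(G) = 2

Clique number ω(G) = 2 (lower bound: χ ≥ ω).
The graph is bipartite (no odd cycle), so 2 colors suffice: χ(G) = 2.
A valid 2-coloring: color 1: [2, 3, 8, 9]; color 2: [4, 5, 6, 7].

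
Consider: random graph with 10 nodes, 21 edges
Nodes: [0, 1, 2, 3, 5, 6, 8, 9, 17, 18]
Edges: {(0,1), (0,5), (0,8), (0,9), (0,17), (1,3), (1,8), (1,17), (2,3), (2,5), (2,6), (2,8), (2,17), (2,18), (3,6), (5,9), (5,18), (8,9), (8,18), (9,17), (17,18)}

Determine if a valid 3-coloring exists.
A valid 3-coloring: color 1: [1, 2, 9]; color 2: [5, 6, 8, 17]; color 3: [0, 3, 18].
(χ(G) = 3 ≤ 3.)

Yes, G is 3-colorable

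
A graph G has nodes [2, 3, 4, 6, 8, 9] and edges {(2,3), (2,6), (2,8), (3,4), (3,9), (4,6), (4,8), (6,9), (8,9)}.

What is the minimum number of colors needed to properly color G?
Clique number ω(G) = 2 (lower bound: χ ≥ ω).
The graph is bipartite (no odd cycle), so 2 colors suffice: χ(G) = 2.
A valid 2-coloring: color 1: [2, 4, 9]; color 2: [3, 6, 8].

χ(G) = 2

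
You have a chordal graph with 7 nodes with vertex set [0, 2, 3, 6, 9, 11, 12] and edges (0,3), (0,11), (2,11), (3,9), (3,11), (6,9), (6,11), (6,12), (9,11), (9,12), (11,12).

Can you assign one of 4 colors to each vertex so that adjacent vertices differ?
Yes, G is 4-colorable

A valid 4-coloring: color 1: [11]; color 2: [0, 2, 9]; color 3: [3, 6]; color 4: [12].
(χ(G) = 4 ≤ 4.)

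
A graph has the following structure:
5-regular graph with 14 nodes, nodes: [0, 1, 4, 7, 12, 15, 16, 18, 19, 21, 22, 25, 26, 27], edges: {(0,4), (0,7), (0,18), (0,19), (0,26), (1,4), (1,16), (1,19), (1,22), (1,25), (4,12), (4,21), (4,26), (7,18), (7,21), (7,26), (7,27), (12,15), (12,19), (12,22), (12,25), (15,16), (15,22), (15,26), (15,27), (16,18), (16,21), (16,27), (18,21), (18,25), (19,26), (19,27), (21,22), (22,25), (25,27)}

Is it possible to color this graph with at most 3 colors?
A valid 3-coloring: color 1: [4, 7, 16, 19, 22]; color 2: [0, 15, 21, 25]; color 3: [1, 12, 18, 26, 27].
(χ(G) = 3 ≤ 3.)

Yes, G is 3-colorable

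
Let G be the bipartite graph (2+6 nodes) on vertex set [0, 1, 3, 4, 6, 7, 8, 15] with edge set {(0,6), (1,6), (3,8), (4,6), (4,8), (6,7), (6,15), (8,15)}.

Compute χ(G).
χ(G) = 2

Clique number ω(G) = 2 (lower bound: χ ≥ ω).
The graph is bipartite (no odd cycle), so 2 colors suffice: χ(G) = 2.
A valid 2-coloring: color 1: [6, 8]; color 2: [0, 1, 3, 4, 7, 15].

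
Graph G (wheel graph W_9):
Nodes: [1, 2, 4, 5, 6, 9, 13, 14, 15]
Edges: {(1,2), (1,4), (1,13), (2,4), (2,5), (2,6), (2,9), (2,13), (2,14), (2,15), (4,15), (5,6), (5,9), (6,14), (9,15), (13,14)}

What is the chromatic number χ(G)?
χ(G) = 3

Clique number ω(G) = 3 (lower bound: χ ≥ ω).
The clique on [1, 2, 4] has size 3, forcing χ ≥ 3, and the coloring below uses 3 colors, so χ(G) = 3.
A valid 3-coloring: color 1: [2]; color 2: [1, 5, 14, 15]; color 3: [4, 6, 9, 13].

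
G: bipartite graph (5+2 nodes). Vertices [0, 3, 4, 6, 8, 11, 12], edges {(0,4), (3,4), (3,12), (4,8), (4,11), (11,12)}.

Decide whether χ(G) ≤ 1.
Edge (0,4) forces its endpoints to differ, so 1 color is not enough.

No, G is not 1-colorable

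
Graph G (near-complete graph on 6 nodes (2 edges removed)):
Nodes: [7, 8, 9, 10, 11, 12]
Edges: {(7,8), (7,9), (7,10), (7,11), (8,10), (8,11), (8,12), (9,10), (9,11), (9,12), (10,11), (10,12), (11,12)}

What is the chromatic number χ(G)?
Clique number ω(G) = 4 (lower bound: χ ≥ ω).
The clique on [8, 10, 11, 12] has size 4, forcing χ ≥ 4, and the coloring below uses 4 colors, so χ(G) = 4.
A valid 4-coloring: color 1: [11]; color 2: [10]; color 3: [8, 9]; color 4: [7, 12].

χ(G) = 4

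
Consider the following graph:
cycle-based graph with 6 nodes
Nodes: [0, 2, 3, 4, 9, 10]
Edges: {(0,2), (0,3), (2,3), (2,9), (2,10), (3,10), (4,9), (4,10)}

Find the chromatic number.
Clique number ω(G) = 3 (lower bound: χ ≥ ω).
The clique on [0, 2, 3] has size 3, forcing χ ≥ 3, and the coloring below uses 3 colors, so χ(G) = 3.
A valid 3-coloring: color 1: [2, 4]; color 2: [0, 9, 10]; color 3: [3].

χ(G) = 3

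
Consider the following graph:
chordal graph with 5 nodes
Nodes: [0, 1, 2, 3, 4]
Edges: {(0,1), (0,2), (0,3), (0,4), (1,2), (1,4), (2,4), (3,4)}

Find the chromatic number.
χ(G) = 4

Clique number ω(G) = 4 (lower bound: χ ≥ ω).
The clique on [0, 1, 2, 4] has size 4, forcing χ ≥ 4, and the coloring below uses 4 colors, so χ(G) = 4.
A valid 4-coloring: color 1: [0]; color 2: [4]; color 3: [2, 3]; color 4: [1].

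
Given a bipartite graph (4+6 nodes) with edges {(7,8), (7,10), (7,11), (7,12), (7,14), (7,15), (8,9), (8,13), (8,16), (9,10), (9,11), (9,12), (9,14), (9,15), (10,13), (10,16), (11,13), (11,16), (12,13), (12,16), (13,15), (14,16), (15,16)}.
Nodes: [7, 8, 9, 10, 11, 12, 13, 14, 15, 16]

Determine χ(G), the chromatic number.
Clique number ω(G) = 2 (lower bound: χ ≥ ω).
The graph is bipartite (no odd cycle), so 2 colors suffice: χ(G) = 2.
A valid 2-coloring: color 1: [7, 9, 13, 16]; color 2: [8, 10, 11, 12, 14, 15].

χ(G) = 2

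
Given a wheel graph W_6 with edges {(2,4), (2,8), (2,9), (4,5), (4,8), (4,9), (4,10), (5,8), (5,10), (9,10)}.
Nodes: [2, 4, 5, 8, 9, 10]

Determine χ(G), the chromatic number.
Clique number ω(G) = 3 (lower bound: χ ≥ ω).
Odd cycle [5, 8, 2, 9, 10] needs 3 colors (χ ≥ 3).
Vertex 4 is adjacent to every vertex of [2, 5, 8, 9, 10], which already need 3 colors among themselves, so 4 needs a new color (χ ≥ 4).
The coloring below uses 4 colors, so χ(G) = 4.
A valid 4-coloring: color 1: [4]; color 2: [5, 9]; color 3: [8, 10]; color 4: [2].

χ(G) = 4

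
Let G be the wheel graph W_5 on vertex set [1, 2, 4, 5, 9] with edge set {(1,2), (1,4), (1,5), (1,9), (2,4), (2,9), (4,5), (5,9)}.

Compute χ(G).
Clique number ω(G) = 3 (lower bound: χ ≥ ω).
The clique on [1, 2, 9] has size 3, forcing χ ≥ 3, and the coloring below uses 3 colors, so χ(G) = 3.
A valid 3-coloring: color 1: [1]; color 2: [4, 9]; color 3: [2, 5].

χ(G) = 3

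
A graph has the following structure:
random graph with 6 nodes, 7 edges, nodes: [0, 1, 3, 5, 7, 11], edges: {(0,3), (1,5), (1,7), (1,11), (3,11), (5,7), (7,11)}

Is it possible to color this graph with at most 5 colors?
Yes, G is 5-colorable

A valid 5-coloring: color 1: [1, 3]; color 2: [0, 7]; color 3: [5, 11].
(χ(G) = 3 ≤ 5.)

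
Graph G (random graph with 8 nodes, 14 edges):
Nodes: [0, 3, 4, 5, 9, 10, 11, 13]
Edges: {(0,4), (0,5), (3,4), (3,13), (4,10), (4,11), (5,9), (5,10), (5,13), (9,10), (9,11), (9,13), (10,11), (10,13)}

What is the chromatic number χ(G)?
Clique number ω(G) = 4 (lower bound: χ ≥ ω).
The clique on [5, 9, 10, 13] has size 4, forcing χ ≥ 4, and the coloring below uses 4 colors, so χ(G) = 4.
A valid 4-coloring: color 1: [0, 3, 10]; color 2: [11, 13]; color 3: [4, 5]; color 4: [9].

χ(G) = 4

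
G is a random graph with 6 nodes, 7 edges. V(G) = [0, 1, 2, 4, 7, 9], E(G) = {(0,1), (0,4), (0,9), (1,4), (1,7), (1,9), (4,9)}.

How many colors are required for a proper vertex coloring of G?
Clique number ω(G) = 4 (lower bound: χ ≥ ω).
The clique on [0, 1, 4, 9] has size 4, forcing χ ≥ 4, and the coloring below uses 4 colors, so χ(G) = 4.
A valid 4-coloring: color 1: [1, 2]; color 2: [4, 7]; color 3: [9]; color 4: [0].

χ(G) = 4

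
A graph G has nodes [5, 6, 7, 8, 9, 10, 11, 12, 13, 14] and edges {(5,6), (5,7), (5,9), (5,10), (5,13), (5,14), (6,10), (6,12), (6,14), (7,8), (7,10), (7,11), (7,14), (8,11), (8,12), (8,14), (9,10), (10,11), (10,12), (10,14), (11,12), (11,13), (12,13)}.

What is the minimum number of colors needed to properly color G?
Clique number ω(G) = 4 (lower bound: χ ≥ ω).
The clique on [5, 6, 10, 14] has size 4, forcing χ ≥ 4, and the coloring below uses 4 colors, so χ(G) = 4.
A valid 4-coloring: color 1: [8, 10, 13]; color 2: [5, 12]; color 3: [6, 7, 9]; color 4: [11, 14].

χ(G) = 4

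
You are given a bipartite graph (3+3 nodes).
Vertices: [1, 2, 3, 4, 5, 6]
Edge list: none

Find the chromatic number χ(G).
Clique number ω(G) = 1 (lower bound: χ ≥ ω).
The graph has no edges, so one color suffices: χ(G) = 1.
A valid 1-coloring: color 1: [1, 2, 3, 4, 5, 6].

χ(G) = 1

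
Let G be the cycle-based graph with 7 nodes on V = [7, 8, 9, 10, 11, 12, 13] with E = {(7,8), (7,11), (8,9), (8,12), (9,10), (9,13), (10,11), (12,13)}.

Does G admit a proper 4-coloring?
A valid 4-coloring: color 1: [8, 11, 13]; color 2: [7, 9, 12]; color 3: [10].
(χ(G) = 3 ≤ 4.)

Yes, G is 4-colorable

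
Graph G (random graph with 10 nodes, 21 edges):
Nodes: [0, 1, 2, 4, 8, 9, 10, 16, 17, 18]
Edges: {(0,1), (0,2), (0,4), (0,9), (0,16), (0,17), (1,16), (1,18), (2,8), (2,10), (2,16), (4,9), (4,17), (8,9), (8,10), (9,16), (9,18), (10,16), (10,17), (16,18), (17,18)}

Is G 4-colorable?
A valid 4-coloring: color 1: [4, 8, 16]; color 2: [0, 10, 18]; color 3: [1, 2, 9, 17].
(χ(G) = 3 ≤ 4.)

Yes, G is 4-colorable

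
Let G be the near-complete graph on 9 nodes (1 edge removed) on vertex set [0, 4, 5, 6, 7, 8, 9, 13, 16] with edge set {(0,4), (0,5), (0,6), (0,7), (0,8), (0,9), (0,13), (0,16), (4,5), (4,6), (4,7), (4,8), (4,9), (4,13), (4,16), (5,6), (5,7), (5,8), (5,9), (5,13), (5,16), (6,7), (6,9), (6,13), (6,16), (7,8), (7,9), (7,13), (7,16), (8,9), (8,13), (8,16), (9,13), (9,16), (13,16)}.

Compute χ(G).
χ(G) = 8

Clique number ω(G) = 8 (lower bound: χ ≥ ω).
The clique on [0, 4, 5, 7, 8, 9, 13, 16] has size 8, forcing χ ≥ 8, and the coloring below uses 8 colors, so χ(G) = 8.
A valid 8-coloring: color 1: [13]; color 2: [4]; color 3: [0]; color 4: [7]; color 5: [9]; color 6: [16]; color 7: [5]; color 8: [6, 8].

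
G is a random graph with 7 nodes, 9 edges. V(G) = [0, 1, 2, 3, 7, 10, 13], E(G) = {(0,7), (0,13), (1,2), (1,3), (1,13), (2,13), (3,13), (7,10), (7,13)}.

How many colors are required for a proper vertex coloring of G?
χ(G) = 3

Clique number ω(G) = 3 (lower bound: χ ≥ ω).
The clique on [0, 7, 13] has size 3, forcing χ ≥ 3, and the coloring below uses 3 colors, so χ(G) = 3.
A valid 3-coloring: color 1: [10, 13]; color 2: [1, 7]; color 3: [0, 2, 3].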